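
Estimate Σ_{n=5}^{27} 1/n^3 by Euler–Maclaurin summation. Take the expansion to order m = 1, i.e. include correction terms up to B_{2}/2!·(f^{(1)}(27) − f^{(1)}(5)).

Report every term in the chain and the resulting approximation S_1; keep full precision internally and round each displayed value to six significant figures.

Integral: ∫_5^27 1/x^3 dx = 0.0193141.
Boundary: ½(f(5) + f(27)) = ½(0.00800000 + 5.08053e-05) = 0.00402540.
Integral + boundary = 0.0233395.
Order-1 term: 1/12 · (-5.64503e-06 − (-0.00480000)) = 0.000399530.

S_1 ≈ 0.0237391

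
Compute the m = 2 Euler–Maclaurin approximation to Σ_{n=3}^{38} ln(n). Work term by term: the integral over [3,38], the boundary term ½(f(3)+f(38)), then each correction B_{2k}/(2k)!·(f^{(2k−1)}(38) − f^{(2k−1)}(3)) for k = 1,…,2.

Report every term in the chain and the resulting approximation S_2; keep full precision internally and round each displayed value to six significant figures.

S_2 ≈ 102.275

Integral: ∫_3^38 ln(x) dx = 99.9324.
Endpoint term: (f(3) + f(38))/2 = (1.09861 + 3.63759)/2 = 2.36810.
Integral + boundary = 102.301.
Correction k=1: B_{2}/2! · (f^{(1)}(38) − f^{(1)}(3)) = 1/12 · (0.0263158 − 0.333333) = -0.0255848.
Running total after k=1: 102.275.
Correction k=2: B_{4}/4! · (f^{(3)}(38) − f^{(3)}(3)) = −1/720 · (3.64485e-05 − 0.0740741) = 0.000102830.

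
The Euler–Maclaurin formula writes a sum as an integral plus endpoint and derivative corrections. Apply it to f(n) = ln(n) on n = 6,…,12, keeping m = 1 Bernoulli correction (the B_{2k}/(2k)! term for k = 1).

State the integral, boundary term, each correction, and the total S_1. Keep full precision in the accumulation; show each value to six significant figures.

S_1 ≈ 15.1997

Integral: ∫_6^12 ln(x) dx = 13.0683.
Endpoint term: (f(6) + f(12))/2 = (1.79176 + 2.48491)/2 = 2.13833.
Running total after boundary: 15.2067.
Correction k=1: B_{2}/2! · (f^{(1)}(12) − f^{(1)}(6)) = 1/12 · (0.0833333 − 0.166667) = -0.00694444.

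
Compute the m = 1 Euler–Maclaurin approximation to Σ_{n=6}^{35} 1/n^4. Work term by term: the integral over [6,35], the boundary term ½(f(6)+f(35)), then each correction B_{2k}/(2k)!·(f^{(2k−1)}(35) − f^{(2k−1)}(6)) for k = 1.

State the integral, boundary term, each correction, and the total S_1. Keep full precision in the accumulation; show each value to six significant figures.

S_1 ≈ 0.00196443

Integral: ∫_6^35 1/x^4 dx = 0.00153544.
½[f(6) + f(35)] = ½[0.000771605 + 6.66389e-07] = 0.000386136.
Integral + boundary = 0.00192157.
k=1: B_{2}/(2)! × [f^{(1)}(35) − f^{(1)}(6)] = 1/12 × (-7.61587e-08 − (-0.000514403)) = 4.28606e-05.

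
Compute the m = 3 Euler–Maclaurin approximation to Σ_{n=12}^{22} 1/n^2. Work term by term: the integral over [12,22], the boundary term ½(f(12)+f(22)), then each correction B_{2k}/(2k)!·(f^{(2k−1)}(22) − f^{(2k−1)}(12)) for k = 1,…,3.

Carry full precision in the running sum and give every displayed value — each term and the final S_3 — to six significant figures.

Integral: ∫_12^22 1/x^2 dx = 0.0378788.
½[f(12) + f(22)] = ½[0.00694444 + 0.00206612] = 0.00450528.
So far: 0.0423841.
k=1: B_{2}/(2)! × [f^{(1)}(22) − f^{(1)}(12)] = 1/12 × (-0.000187829 − (-0.00115741)) = 8.07982e-05.
After k=1: 0.0424649.
k=2: B_{4}/(4)! × [f^{(3)}(22) − f^{(3)}(12)] = −1/720 × (-4.65691e-06 − (-9.64506e-05)) = -1.27491e-07.
After k=2: 0.0424647.
k=3: B_{6}/(6)! × [f^{(5)}(22) − f^{(5)}(12)] = 1/30240 × (-2.88651e-07 − (-2.00939e-05)) = 6.54935e-10.

S_3 ≈ 0.0424647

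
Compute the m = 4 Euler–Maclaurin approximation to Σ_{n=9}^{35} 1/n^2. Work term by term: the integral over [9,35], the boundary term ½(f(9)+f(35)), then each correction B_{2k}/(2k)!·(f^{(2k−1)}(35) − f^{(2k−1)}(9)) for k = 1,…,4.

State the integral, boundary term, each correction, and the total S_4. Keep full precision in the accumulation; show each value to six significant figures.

The integral term ∫_9^35 1/x^2 dx = 0.0825397.
½[f(9) + f(35)] = ½[0.0123457 + 0.000816327] = 0.00658100.
So far: 0.0891207.
Correction k=1: B_{2}/2! · (f^{(1)}(35) − f^{(1)}(9)) = 1/12 · (-4.66472e-05 − (-0.00274348)) = 0.000224736.
After k=1: 0.0893454.
Correction k=2: B_{4}/4! · (f^{(3)}(35) − f^{(3)}(9)) = −1/720 · (-4.56952e-07 − (-0.000406442)) = -5.63868e-07.
After k=2: 0.0893449.
Correction k=3: B_{6}/6! · (f^{(5)}(35) − f^{(5)}(9)) = 1/30240 · (-1.11907e-08 − (-0.000150534)) = 4.97761e-09.
After k=3: 0.0893449.
Correction k=4: B_{8}/8! · (f^{(7)}(35) − f^{(7)}(9)) = −1/1209600 · (-5.11574e-10 − (-0.000104073)) = -8.60387e-11.

S_4 ≈ 0.0893449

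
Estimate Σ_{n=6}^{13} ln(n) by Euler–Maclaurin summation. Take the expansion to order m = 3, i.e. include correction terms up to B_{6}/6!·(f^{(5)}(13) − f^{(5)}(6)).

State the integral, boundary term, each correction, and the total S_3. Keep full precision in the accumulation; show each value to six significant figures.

The integral term ∫_6^13 ln(x) dx = 15.5938.
½[f(6) + f(13)] = ½[1.79176 + 2.56495] = 2.17835.
Integral + boundary = 17.7721.
k=1: B_{2}/(2)! × [f^{(1)}(13) − f^{(1)}(6)] = 1/12 × (0.0769231 − 0.166667) = -0.00747863.
Running total after k=1: 17.7647.
k=2: B_{4}/(4)! × [f^{(3)}(13) − f^{(3)}(6)] = −1/720 × (0.000910332 − 0.00925926) = 1.15957e-05.
Running total after k=2: 17.7647.
k=3: B_{6}/(6)! × [f^{(5)}(13) − f^{(5)}(6)] = 1/30240 × (6.46390e-05 − 0.00308642) = -9.99266e-08.

S_3 ≈ 17.7647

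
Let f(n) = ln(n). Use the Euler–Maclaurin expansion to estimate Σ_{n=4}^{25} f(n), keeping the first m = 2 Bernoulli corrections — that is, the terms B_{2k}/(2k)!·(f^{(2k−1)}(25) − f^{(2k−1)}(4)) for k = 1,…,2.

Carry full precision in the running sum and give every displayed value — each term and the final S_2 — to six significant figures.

Integral: ∫_4^25 ln(x) dx = 53.9267.
½[f(4) + f(25)] = ½[1.38629 + 3.21888] = 2.30259.
Integral + boundary = 56.2293.
Order-1 term: 1/12 · (0.0400000 − 0.250000) = -0.0175000.
After k=1: 56.2118.
Order-2 term: −1/720 · (0.000128000 − 0.0312500) = 4.32250e-05.

S_2 ≈ 56.2118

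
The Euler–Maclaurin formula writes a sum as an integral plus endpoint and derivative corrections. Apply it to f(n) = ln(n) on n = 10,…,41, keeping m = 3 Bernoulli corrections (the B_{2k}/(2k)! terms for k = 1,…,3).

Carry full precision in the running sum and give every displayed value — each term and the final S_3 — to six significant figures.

The integral term ∫_10^41 ln(x) dx = 98.2306.
Endpoint term: (f(10) + f(41))/2 = (2.30259 + 3.71357)/2 = 3.00808.
Integral + boundary = 101.239.
Order-1 term: 1/12 · (0.0243902 − 0.100000) = -0.00630081.
Partial sum through k=1: 101.232.
Order-2 term: −1/720 · (2.90187e-05 − 0.00200000) = 2.73747e-06.
Partial sum through k=2: 101.232.
Order-3 term: 1/30240 · (2.07153e-07 − 0.000240000) = -7.92966e-09.

S_3 ≈ 101.232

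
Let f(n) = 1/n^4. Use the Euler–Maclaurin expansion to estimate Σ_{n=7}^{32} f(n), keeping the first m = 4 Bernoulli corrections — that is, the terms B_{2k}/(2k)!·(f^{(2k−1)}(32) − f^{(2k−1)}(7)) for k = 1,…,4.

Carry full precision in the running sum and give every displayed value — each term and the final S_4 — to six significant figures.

S_4 ≈ 0.00118999

The integral term ∫_7^32 1/x^4 dx = 0.000961645.
½[f(7) + f(32)] = ½[0.000416493 + 9.53674e-07] = 0.000208723.
Integral + boundary = 0.00117037.
Order-1 term: 1/12 · (-1.19209e-07 − (-0.000237996)) = 1.98231e-05.
Partial sum through k=1: 0.00119019.
Order-2 term: −1/720 · (-3.49246e-09 − (-0.000145712)) = -2.02373e-07.
Partial sum through k=2: 0.00118999.
Order-3 term: 1/30240 · (-1.90994e-10 − (-0.000166528)) = 5.50687e-09.
Partial sum through k=3: 0.00118999.
Order-4 term: −1/1209600 · (-1.67866e-11 − (-0.000305868)) = -2.52867e-10.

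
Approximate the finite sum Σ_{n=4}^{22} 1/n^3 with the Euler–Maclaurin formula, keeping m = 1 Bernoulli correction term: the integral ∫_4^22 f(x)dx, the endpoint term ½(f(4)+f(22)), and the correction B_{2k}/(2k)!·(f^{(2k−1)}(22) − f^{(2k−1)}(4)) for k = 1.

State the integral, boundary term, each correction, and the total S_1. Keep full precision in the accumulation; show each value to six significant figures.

Integral: ∫_4^22 1/x^3 dx = 0.0302169.
½[f(4) + f(22)] = ½[0.0156250 + 9.39144e-05] = 0.00785946.
So far: 0.0380764.
k=1: B_{2}/(2)! × [f^{(1)}(22) − f^{(1)}(4)] = 1/12 × (-1.28065e-05 − (-0.0117188)) = 0.000975495.

S_1 ≈ 0.0390519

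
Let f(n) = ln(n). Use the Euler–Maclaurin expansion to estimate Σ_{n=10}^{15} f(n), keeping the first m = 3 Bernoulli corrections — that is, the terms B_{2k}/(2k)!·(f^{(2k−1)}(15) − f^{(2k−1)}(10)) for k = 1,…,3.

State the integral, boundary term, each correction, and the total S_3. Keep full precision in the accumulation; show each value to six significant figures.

S_3 ≈ 15.0974

∫_10^15 ln(x) dx evaluates to 12.5949.
½[f(10) + f(15)] = ½[2.30259 + 2.70805] = 2.50532.
Running total after boundary: 15.1002.
Order-1 term: 1/12 · (0.0666667 − 0.100000) = -0.00277778.
Running total after k=1: 15.0974.
Order-2 term: −1/720 · (0.000592593 − 0.00200000) = 1.95473e-06.
Running total after k=2: 15.0974.
Order-3 term: 1/30240 · (3.16049e-05 − 0.000240000) = -6.89137e-09.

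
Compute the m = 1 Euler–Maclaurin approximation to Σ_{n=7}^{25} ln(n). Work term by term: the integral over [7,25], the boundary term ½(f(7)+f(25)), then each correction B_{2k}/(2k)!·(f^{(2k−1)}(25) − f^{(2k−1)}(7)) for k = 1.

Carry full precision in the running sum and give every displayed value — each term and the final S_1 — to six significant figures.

S_1 ≈ 51.4243

∫_7^25 ln(x) dx evaluates to 48.8505.
Endpoint term: (f(7) + f(25))/2 = (1.94591 + 3.21888)/2 = 2.58239.
Running total after boundary: 51.4329.
Order-1 term: 1/12 · (0.0400000 − 0.142857) = -0.00857143.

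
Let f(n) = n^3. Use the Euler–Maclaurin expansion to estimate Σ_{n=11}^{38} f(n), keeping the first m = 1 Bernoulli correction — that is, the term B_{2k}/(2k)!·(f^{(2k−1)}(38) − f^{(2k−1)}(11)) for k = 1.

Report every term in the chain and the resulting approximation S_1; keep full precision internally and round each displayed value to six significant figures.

∫_11^38 x^3 dx evaluates to 517624.
Endpoint term: (f(11) + f(38))/2 = (1331.00 + 54872.0)/2 = 28101.5.
Running total after boundary: 545725.
Correction k=1: B_{2}/2! · (f^{(1)}(38) − f^{(1)}(11)) = 1/12 · (4332.00 − 363.000) = 330.750.

S_1 ≈ 546056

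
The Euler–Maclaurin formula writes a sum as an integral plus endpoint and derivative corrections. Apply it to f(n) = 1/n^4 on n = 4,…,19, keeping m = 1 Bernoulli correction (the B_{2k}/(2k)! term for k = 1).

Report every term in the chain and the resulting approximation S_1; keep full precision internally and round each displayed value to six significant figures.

∫_4^19 1/x^4 dx evaluates to 0.00515974.
Endpoint term: (f(4) + f(19))/2 = (0.00390625 + 7.67336e-06)/2 = 0.00195696.
So far: 0.00711670.
k=1: B_{2}/(2)! × [f^{(1)}(19) − f^{(1)}(4)] = 1/12 × (-1.61544e-06 − (-0.00390625)) = 0.000325386.

S_1 ≈ 0.00744208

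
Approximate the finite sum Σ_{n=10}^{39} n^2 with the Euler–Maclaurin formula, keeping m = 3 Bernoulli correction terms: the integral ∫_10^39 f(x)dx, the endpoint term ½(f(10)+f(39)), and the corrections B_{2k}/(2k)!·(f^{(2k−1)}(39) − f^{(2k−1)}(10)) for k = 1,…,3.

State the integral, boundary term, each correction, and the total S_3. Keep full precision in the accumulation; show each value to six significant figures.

S_3 ≈ 20255.0

∫_10^39 x^2 dx evaluates to 19439.7.
½[f(10) + f(39)] = ½[100.000 + 1521.00] = 810.500.
Integral + boundary = 20250.2.
Correction k=1: B_{2}/2! · (f^{(1)}(39) − f^{(1)}(10)) = 1/12 · (78.0000 − 20.0000) = 4.83333.
Partial sum through k=1: 20255.0.
Correction k=2: B_{4}/4! · (f^{(3)}(39) − f^{(3)}(10)) = −1/720 · (0.00000 − 0.00000) = 0.00000.
Partial sum through k=2: 20255.0.
Correction k=3: B_{6}/6! · (f^{(5)}(39) − f^{(5)}(10)) = 1/30240 · (0.00000 − 0.00000) = 0.00000.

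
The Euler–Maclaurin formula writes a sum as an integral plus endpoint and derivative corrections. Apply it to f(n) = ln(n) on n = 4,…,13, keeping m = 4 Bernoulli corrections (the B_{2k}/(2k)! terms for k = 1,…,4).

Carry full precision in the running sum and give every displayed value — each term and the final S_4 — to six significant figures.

S_4 ≈ 20.7604

The integral term ∫_4^13 ln(x) dx = 18.7992.
½[f(4) + f(13)] = ½[1.38629 + 2.56495] = 1.97562.
Integral + boundary = 20.7748.
Correction k=1: B_{2}/2! · (f^{(1)}(13) − f^{(1)}(4)) = 1/12 · (0.0769231 − 0.250000) = -0.0144231.
Running total after k=1: 20.7604.
Correction k=2: B_{4}/4! · (f^{(3)}(13) − f^{(3)}(4)) = −1/720 · (0.000910332 − 0.0312500) = 4.21384e-05.
Running total after k=2: 20.7604.
Correction k=3: B_{6}/6! · (f^{(5)}(13) − f^{(5)}(4)) = 1/30240 · (6.46390e-05 − 0.0234375) = -7.72912e-07.
Running total after k=3: 20.7604.
Correction k=4: B_{8}/8! · (f^{(7)}(13) − f^{(7)}(4)) = −1/1209600 · (1.14744e-05 − 0.0439453) = 3.63210e-08.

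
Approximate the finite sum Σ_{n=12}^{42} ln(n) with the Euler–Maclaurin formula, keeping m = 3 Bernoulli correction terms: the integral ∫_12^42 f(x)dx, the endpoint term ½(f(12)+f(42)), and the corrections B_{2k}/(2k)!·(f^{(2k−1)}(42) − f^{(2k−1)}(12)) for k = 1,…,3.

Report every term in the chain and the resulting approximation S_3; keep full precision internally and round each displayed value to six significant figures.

Integral: ∫_12^42 ln(x) dx = 97.1632.
½[f(12) + f(42)] = ½[2.48491 + 3.73767] = 3.11129.
Integral + boundary = 100.275.
k=1: B_{2}/(2)! × [f^{(1)}(42) − f^{(1)}(12)] = 1/12 × (0.0238095 − 0.0833333) = -0.00496032.
Running total after k=1: 100.270.
k=2: B_{4}/(4)! × [f^{(3)}(42) − f^{(3)}(12)] = −1/720 × (2.69949e-05 − 0.00115741) = 1.57002e-06.
Running total after k=2: 100.270.
k=3: B_{6}/(6)! × [f^{(5)}(42) − f^{(5)}(12)] = 1/30240 × (1.83639e-07 − 9.64506e-05) = -3.18343e-09.

S_3 ≈ 100.270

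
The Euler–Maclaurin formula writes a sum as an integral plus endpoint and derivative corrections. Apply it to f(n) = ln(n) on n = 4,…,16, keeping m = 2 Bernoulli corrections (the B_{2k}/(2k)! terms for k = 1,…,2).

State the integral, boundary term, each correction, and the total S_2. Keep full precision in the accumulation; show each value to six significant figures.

Integral: ∫_4^16 ln(x) dx = 26.8162.
Boundary: ½(f(4) + f(16)) = ½(1.38629 + 2.77259) = 2.07944.
Integral + boundary = 28.8957.
k=1: B_{2}/(2)! × [f^{(1)}(16) − f^{(1)}(4)] = 1/12 × (0.0625000 − 0.250000) = -0.0156250.
After k=1: 28.8801.
k=2: B_{4}/(4)! × [f^{(3)}(16) − f^{(3)}(4)] = −1/720 × (0.000488281 − 0.0312500) = 4.27246e-05.

S_2 ≈ 28.8801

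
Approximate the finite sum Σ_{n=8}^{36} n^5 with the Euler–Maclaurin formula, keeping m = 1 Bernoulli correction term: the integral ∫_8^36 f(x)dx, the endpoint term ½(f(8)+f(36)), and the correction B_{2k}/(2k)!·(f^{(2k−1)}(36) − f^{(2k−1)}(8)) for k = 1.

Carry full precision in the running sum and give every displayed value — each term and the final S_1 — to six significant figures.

Integral: ∫_8^36 x^5 dx = 3.62753e+08.
Endpoint term: (f(8) + f(36))/2 = (32768.0 + 6.04662e+07)/2 = 3.02495e+07.
So far: 3.93003e+08.
k=1: B_{2}/(2)! × [f^{(1)}(36) − f^{(1)}(8)] = 1/12 × (8.39808e+06 − 20480.0) = 698133.

S_1 ≈ 3.93701e+08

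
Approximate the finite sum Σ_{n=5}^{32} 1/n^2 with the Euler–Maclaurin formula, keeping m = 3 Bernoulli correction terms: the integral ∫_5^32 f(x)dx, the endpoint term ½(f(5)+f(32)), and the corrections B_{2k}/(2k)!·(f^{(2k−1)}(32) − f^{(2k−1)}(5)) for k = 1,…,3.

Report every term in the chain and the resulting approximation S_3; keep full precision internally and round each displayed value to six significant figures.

S_3 ≈ 0.190556

∫_5^32 1/x^2 dx evaluates to 0.168750.
Boundary: ½(f(5) + f(32)) = ½(0.0400000 + 0.000976562) = 0.0204883.
So far: 0.189238.
Order-1 term: 1/12 · (-6.10352e-05 − (-0.0160000)) = 0.00132825.
Running total after k=1: 0.190567.
Order-2 term: −1/720 · (-7.15256e-07 − (-0.00768000)) = -1.06657e-05.
Running total after k=2: 0.190556.
Order-3 term: 1/30240 · (-2.09548e-08 − (-0.00921600)) = 3.04761e-07.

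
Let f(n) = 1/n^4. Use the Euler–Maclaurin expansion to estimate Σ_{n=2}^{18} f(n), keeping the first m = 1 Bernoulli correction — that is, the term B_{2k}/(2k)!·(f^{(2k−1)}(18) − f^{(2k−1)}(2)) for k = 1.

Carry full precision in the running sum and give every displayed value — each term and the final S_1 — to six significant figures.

∫_2^18 1/x^4 dx evaluates to 0.0416095.
½[f(2) + f(18)] = ½[0.0625000 + 9.52599e-06] = 0.0312548.
Integral + boundary = 0.0728643.
Correction k=1: B_{2}/2! · (f^{(1)}(18) − f^{(1)}(2)) = 1/12 · (-2.11689e-06 − (-0.125000)) = 0.0104165.

S_1 ≈ 0.0832808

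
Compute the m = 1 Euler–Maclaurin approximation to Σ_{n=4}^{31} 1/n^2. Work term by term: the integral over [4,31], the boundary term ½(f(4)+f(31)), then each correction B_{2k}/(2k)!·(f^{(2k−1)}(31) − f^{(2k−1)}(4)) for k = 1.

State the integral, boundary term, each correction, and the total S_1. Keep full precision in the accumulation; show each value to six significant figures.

The integral term ∫_4^31 1/x^2 dx = 0.217742.
½[f(4) + f(31)] = ½[0.0625000 + 0.00104058] = 0.0317703.
Integral + boundary = 0.249512.
k=1: B_{2}/(2)! × [f^{(1)}(31) − f^{(1)}(4)] = 1/12 × (-6.71344e-05 − (-0.0312500)) = 0.00259857.

S_1 ≈ 0.252111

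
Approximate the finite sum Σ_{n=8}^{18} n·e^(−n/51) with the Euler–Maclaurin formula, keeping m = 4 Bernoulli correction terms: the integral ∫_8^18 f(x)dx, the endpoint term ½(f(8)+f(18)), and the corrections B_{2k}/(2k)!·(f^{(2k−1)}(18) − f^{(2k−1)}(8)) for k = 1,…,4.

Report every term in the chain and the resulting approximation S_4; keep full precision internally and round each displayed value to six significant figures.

The integral term ∫_8^18 x·e^(−x/51) dx = 99.6429.
Endpoint term: (f(8) + f(18))/2 = (6.83857 + 12.6471)/2 = 9.74285.
Running total after boundary: 109.386.
Correction k=1: B_{2}/2! · (f^{(1)}(18) − f^{(1)}(8)) = 1/12 · (0.454636 − 0.720732) = -0.0221747.
After k=1: 109.364.
Correction k=2: B_{4}/4! · (f^{(3)}(18) − f^{(3)}(8)) = −1/720 · (0.000715061 − 0.000934400) = 3.04638e-07.
After k=2: 109.364.
Correction k=3: B_{6}/6! · (f^{(5)}(18) − f^{(5)}(8)) = 1/30240 · (4.82633e-07 − 6.11958e-07) = -4.27661e-12.
After k=3: 109.364.
Correction k=4: B_{8}/8! · (f^{(7)}(18) − f^{(7)}(8)) = −1/1209600 · (2.65417e-10 − 3.32437e-10) = 5.54072e-17.

S_4 ≈ 109.364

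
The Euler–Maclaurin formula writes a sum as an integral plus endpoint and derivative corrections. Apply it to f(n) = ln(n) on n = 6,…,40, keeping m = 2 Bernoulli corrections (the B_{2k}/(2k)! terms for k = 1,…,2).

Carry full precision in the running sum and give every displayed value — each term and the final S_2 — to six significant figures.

S_2 ≈ 105.533

∫_6^40 ln(x) dx evaluates to 102.805.
Endpoint term: (f(6) + f(40))/2 = (1.79176 + 3.68888)/2 = 2.74032.
Running total after boundary: 105.545.
k=1: B_{2}/(2)! × [f^{(1)}(40) − f^{(1)}(6)] = 1/12 × (0.0250000 − 0.166667) = -0.0118056.
After k=1: 105.533.
k=2: B_{4}/(4)! × [f^{(3)}(40) − f^{(3)}(6)] = −1/720 × (3.12500e-05 − 0.00925926) = 1.28167e-05.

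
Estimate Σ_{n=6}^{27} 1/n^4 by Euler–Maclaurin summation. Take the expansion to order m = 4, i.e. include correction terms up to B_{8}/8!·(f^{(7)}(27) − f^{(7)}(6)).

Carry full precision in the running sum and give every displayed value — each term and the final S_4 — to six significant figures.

The integral term ∫_6^27 1/x^4 dx = 0.00152627.
½[f(6) + f(27)] = ½[0.000771605 + 1.88168e-06] = 0.000386743.
Running total after boundary: 0.00191302.
Correction k=1: B_{2}/2! · (f^{(1)}(27) − f^{(1)}(6)) = 1/12 · (-2.78767e-07 − (-0.000514403)) = 4.28437e-05.
Running total after k=1: 0.00195586.
Correction k=2: B_{4}/4! · (f^{(3)}(27) − f^{(3)}(6)) = −1/720 · (-1.14719e-08 − (-0.000428669)) = -5.95358e-07.
Running total after k=2: 0.00195527.
Correction k=3: B_{6}/6! · (f^{(5)}(27) − f^{(5)}(6)) = 1/30240 · (-8.81242e-10 − (-0.000666819)) = 2.20509e-08.
Running total after k=3: 0.00195529.
Correction k=4: B_{8}/8! · (f^{(7)}(27) − f^{(7)}(6)) = −1/1209600 · (-1.08795e-10 − (-0.00166705)) = -1.37818e-09.

S_4 ≈ 0.00195529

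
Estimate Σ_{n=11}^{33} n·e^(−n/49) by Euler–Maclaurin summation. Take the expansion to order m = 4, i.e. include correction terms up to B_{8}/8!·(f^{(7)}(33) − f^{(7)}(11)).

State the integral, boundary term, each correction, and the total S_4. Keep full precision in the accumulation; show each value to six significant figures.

∫_11^33 x·e^(−x/49) dx evaluates to 299.912.
Endpoint term: (f(11) + f(33))/2 = (8.78816 + 16.8279)/2 = 12.8080.
So far: 312.720.
k=1: B_{2}/(2)! × [f^{(1)}(33) − f^{(1)}(11)] = 1/12 × (0.166510 − 0.619574) = -0.0377553.
After k=1: 312.682.
k=2: B_{4}/(4)! × [f^{(3)}(33) − f^{(3)}(11)] = −1/720 × (0.000494120 − 0.000923541) = 5.96417e-07.
After k=2: 312.682.
k=3: B_{6}/(6)! × [f^{(5)}(33) − f^{(5)}(11)] = 1/30240 × (3.82711e-07 − 6.61821e-07) = -9.22983e-12.
After k=3: 312.682.
k=4: B_{8}/(8)! × [f^{(7)}(33) − f^{(7)}(11)] = −1/1209600 × (2.33080e-10 − 3.91085e-10) = 1.30626e-16.

S_4 ≈ 312.682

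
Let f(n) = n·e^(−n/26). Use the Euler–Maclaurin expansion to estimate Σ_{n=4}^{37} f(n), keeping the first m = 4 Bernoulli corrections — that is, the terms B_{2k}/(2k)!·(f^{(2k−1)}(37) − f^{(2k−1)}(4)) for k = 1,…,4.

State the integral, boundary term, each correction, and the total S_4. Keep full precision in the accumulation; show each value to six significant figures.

The integral term ∫_4^37 x·e^(−x/26) dx = 274.064.
Endpoint term: (f(4) + f(37))/2 = (3.42962 + 8.91594)/2 = 6.17278.
Integral + boundary = 280.237.
Correction k=1: B_{2}/2! · (f^{(1)}(37) − f^{(1)}(4)) = 1/12 · (-0.101949 − 0.725496) = -0.0689538.
Running total after k=1: 280.168.
Correction k=2: B_{4}/4! · (f^{(3)}(37) − f^{(3)}(4)) = −1/720 · (0.000562120 − 0.00360992) = 4.23305e-06.
Running total after k=2: 280.168.
Correction k=3: B_{6}/6! · (f^{(5)}(37) − f^{(5)}(4)) = 1/30240 · (1.88617e-06 − 9.09262e-06) = -2.38309e-10.
Running total after k=3: 280.168.
Correction k=4: B_{8}/8! · (f^{(7)}(37) − f^{(7)}(4)) = −1/1209600 · (4.35031e-09 − 1.90017e-08) = 1.21126e-14.

S_4 ≈ 280.168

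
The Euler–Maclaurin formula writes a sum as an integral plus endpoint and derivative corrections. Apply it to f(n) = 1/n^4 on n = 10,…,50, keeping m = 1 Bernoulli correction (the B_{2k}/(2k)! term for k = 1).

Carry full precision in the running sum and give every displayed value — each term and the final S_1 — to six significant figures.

S_1 ≈ 0.000384079

Integral: ∫_10^50 1/x^4 dx = 0.000330667.
Endpoint term: (f(10) + f(50))/2 = (0.000100000 + 1.60000e-07)/2 = 5.00800e-05.
Running total after boundary: 0.000380747.
k=1: B_{2}/(2)! × [f^{(1)}(50) − f^{(1)}(10)] = 1/12 × (-1.28000e-08 − (-4.00000e-05)) = 3.33227e-06.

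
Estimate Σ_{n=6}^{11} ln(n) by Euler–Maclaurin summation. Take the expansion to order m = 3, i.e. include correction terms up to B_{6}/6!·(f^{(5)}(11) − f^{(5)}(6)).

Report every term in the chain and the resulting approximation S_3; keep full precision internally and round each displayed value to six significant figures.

Integral: ∫_6^11 ln(x) dx = 10.6263.
Endpoint term: (f(6) + f(11))/2 = (1.79176 + 2.39790)/2 = 2.09483.
Integral + boundary = 12.7211.
Correction k=1: B_{2}/2! · (f^{(1)}(11) − f^{(1)}(6)) = 1/12 · (0.0909091 − 0.166667) = -0.00631313.
After k=1: 12.7148.
Correction k=2: B_{4}/4! · (f^{(3)}(11) − f^{(3)}(6)) = −1/720 · (0.00150263 − 0.00925926) = 1.07731e-05.
After k=2: 12.7148.
Correction k=3: B_{6}/6! · (f^{(5)}(11) − f^{(5)}(6)) = 1/30240 · (0.000149021 − 0.00308642) = -9.71362e-08.

S_3 ≈ 12.7148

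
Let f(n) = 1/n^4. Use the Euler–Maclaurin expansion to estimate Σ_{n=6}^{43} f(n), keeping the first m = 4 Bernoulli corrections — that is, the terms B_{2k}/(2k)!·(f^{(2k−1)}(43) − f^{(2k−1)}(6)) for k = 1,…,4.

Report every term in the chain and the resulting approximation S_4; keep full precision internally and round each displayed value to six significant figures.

Integral: ∫_6^43 1/x^4 dx = 0.00153902.
½[f(6) + f(43)] = ½[0.000771605 + 2.92500e-07] = 0.000385949.
Integral + boundary = 0.00192497.
Correction k=1: B_{2}/2! · (f^{(1)}(43) − f^{(1)}(6)) = 1/12 · (-2.72093e-08 − (-0.000514403)) = 4.28647e-05.
Running total after k=1: 0.00196783.
Correction k=2: B_{4}/4! · (f^{(3)}(43) − f^{(3)}(6)) = −1/720 · (-4.41471e-10 − (-0.000428669)) = -5.95374e-07.
Running total after k=2: 0.00196724.
Correction k=3: B_{6}/6! · (f^{(5)}(43) − f^{(5)}(6)) = 1/30240 · (-1.33707e-11 − (-0.000666819)) = 2.20509e-08.
Running total after k=3: 0.00196726.
Correction k=4: B_{8}/8! · (f^{(7)}(43) − f^{(7)}(6)) = −1/1209600 · (-6.50817e-13 − (-0.00166705)) = -1.37818e-09.

S_4 ≈ 0.00196726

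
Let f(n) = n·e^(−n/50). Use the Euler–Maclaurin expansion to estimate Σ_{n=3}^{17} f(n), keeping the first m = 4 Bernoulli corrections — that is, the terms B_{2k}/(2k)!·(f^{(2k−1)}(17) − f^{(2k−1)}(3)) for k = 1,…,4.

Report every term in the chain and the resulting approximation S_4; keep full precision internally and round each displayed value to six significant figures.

S_4 ≈ 118.674

The integral term ∫_3^17 x·e^(−x/50) dx = 111.245.
Boundary: ½(f(3) + f(17)) = ½(2.82529 + 12.1001) = 7.46269.
Running total after boundary: 118.708.
Correction k=1: B_{2}/2! · (f^{(1)}(17) − f^{(1)}(3)) = 1/12 · (0.469768 − 0.885259) = -0.0346242.
Partial sum through k=1: 118.674.
Correction k=2: B_{4}/4! · (f^{(3)}(17) − f^{(3)}(3)) = −1/720 · (0.000757324 − 0.00110752) = 4.86377e-07.
Partial sum through k=2: 118.674.
Correction k=3: B_{6}/6! · (f^{(5)}(17) − f^{(5)}(3)) = 1/30240 · (5.30696e-07 − 7.44371e-07) = -7.06596e-12.
Partial sum through k=3: 118.674.
Correction k=4: B_{8}/8! · (f^{(7)}(17) − f^{(7)}(3)) = −1/1209600 · (3.03385e-10 − 4.18294e-10) = 9.49976e-17.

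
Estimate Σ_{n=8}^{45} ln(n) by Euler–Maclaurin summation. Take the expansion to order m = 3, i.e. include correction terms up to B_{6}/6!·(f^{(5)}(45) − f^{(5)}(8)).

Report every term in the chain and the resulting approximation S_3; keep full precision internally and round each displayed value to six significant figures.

∫_8^45 ln(x) dx evaluates to 117.664.
Endpoint term: (f(8) + f(45))/2 = (2.07944 + 3.80666)/2 = 2.94305.
Integral + boundary = 120.607.
k=1: B_{2}/(2)! × [f^{(1)}(45) − f^{(1)}(8)] = 1/12 × (0.0222222 − 0.125000) = -0.00856481.
After k=1: 120.599.
k=2: B_{4}/(4)! × [f^{(3)}(45) − f^{(3)}(8)] = −1/720 × (2.19479e-05 − 0.00390625) = 5.39486e-06.
After k=2: 120.599.
k=3: B_{6}/(6)! × [f^{(5)}(45) − f^{(5)}(8)] = 1/30240 × (1.30061e-07 − 0.000732422) = -2.42160e-08.

S_3 ≈ 120.599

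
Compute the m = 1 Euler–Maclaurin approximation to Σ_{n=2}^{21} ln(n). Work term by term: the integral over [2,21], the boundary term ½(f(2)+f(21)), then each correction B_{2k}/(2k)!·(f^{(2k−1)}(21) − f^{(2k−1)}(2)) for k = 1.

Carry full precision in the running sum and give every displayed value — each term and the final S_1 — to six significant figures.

The integral term ∫_2^21 ln(x) dx = 43.5487.
½[f(2) + f(21)] = ½[0.693147 + 3.04452] = 1.86883.
Running total after boundary: 45.4175.
Order-1 term: 1/12 · (0.0476190 − 0.500000) = -0.0376984.

S_1 ≈ 45.3798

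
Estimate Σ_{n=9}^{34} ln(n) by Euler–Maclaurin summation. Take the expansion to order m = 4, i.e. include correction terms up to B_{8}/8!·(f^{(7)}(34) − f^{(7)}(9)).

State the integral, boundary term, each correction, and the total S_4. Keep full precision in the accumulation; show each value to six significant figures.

Integral: ∫_9^34 ln(x) dx = 75.1212.
Boundary: ½(f(9) + f(34)) = ½(2.19722 + 3.52636) = 2.86179.
So far: 77.9830.
Correction k=1: B_{2}/2! · (f^{(1)}(34) − f^{(1)}(9)) = 1/12 · (0.0294118 − 0.111111) = -0.00680828.
Partial sum through k=1: 77.9762.
Correction k=2: B_{4}/4! · (f^{(3)}(34) − f^{(3)}(9)) = −1/720 · (5.08854e-05 − 0.00274348) = 3.73972e-06.
Partial sum through k=2: 77.9762.
Correction k=3: B_{6}/6! · (f^{(5)}(34) − f^{(5)}(9)) = 1/30240 · (5.28222e-07 − 0.000406442) = -1.34231e-08.
Partial sum through k=3: 77.9762.
Correction k=4: B_{8}/8! · (f^{(7)}(34) − f^{(7)}(9)) = −1/1209600 · (1.37082e-08 − 0.000150534) = 1.24438e-10.

S_4 ≈ 77.9762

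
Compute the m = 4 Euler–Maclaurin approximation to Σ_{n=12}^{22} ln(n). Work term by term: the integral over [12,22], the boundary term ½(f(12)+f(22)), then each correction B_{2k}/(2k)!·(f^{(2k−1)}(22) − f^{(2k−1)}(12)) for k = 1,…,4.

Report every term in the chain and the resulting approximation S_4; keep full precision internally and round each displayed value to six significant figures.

S_4 ≈ 30.9689

∫_12^22 ln(x) dx evaluates to 28.1841.
½[f(12) + f(22)] = ½[2.48491 + 3.09104] = 2.78797.
Running total after boundary: 30.9720.
k=1: B_{2}/(2)! × [f^{(1)}(22) − f^{(1)}(12)] = 1/12 × (0.0454545 − 0.0833333) = -0.00315657.
Running total after k=1: 30.9689.
k=2: B_{4}/(4)! × [f^{(3)}(22) − f^{(3)}(12)] = −1/720 × (0.000187829 − 0.00115741) = 1.34664e-06.
Running total after k=2: 30.9689.
k=3: B_{6}/(6)! × [f^{(5)}(22) − f^{(5)}(12)] = 1/30240 × (4.65691e-06 − 9.64506e-05) = -3.03551e-09.
Running total after k=3: 30.9689.
k=4: B_{8}/(8)! × [f^{(7)}(22) − f^{(7)}(12)] = −1/1209600 × (2.88651e-07 − 2.00939e-05) = 1.63734e-11.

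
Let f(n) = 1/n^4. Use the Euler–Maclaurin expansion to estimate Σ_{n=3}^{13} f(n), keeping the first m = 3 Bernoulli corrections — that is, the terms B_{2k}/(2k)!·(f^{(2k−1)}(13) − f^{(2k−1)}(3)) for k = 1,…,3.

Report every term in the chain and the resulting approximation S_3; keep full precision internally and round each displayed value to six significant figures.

The integral term ∫_3^13 1/x^4 dx = 0.0121940.
Endpoint term: (f(3) + f(13))/2 = (0.0123457 + 3.50128e-05)/2 = 0.00619035.
Running total after boundary: 0.0183843.
Order-1 term: 1/12 · (-1.07732e-05 − (-0.0164609)) = 0.00137084.
After k=1: 0.0197551.
Order-2 term: −1/720 · (-1.91240e-06 − (-0.0548697)) = -7.62052e-05.
After k=2: 0.0196789.
Order-3 term: 1/30240 · (-6.33693e-07 − (-0.341411)) = 1.12900e-05.

S_3 ≈ 0.0196902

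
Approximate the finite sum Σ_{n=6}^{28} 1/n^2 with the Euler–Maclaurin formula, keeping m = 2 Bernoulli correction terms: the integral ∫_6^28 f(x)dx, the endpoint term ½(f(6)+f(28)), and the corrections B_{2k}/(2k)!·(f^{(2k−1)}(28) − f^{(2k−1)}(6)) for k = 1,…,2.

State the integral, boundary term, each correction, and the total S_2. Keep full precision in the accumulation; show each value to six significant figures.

S_2 ≈ 0.146239

The integral term ∫_6^28 1/x^2 dx = 0.130952.
Endpoint term: (f(6) + f(28))/2 = (0.0277778 + 0.00127551)/2 = 0.0145266.
Running total after boundary: 0.145479.
k=1: B_{2}/(2)! × [f^{(1)}(28) − f^{(1)}(6)] = 1/12 × (-9.11079e-05 − (-0.00925926)) = 0.000764013.
Partial sum through k=1: 0.146243.
k=2: B_{4}/(4)! × [f^{(3)}(28) − f^{(3)}(6)] = −1/720 × (-1.39451e-06 − (-0.00308642)) = -4.28476e-06.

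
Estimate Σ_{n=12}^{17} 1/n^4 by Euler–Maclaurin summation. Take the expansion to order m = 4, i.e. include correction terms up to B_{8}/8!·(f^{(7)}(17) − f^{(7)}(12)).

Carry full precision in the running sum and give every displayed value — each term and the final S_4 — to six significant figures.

Integral: ∫_12^17 1/x^4 dx = 0.000125054.
Boundary: ½(f(12) + f(17)) = ½(4.82253e-05 + 1.19730e-05) = 3.00992e-05.
So far: 0.000155153.
Order-1 term: 1/12 · (-2.81719e-06 − (-1.60751e-05)) = 1.10483e-06.
Running total after k=1: 0.000156258.
Order-2 term: −1/720 · (-2.92441e-07 − (-3.34898e-06)) = -4.24519e-09.
Running total after k=2: 0.000156254.
Order-3 term: 1/30240 · (-5.66668e-08 − (-1.30238e-06)) = 4.11943e-11.
Running total after k=3: 0.000156254.
Order-4 term: −1/1209600 · (-1.76471e-08 − (-8.13988e-07)) = -6.58351e-13.

S_4 ≈ 0.000156254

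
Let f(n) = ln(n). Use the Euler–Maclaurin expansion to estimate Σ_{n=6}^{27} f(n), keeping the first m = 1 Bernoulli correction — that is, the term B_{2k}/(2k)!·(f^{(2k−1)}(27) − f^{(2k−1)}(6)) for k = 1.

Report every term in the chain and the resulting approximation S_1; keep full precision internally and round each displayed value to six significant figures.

S_1 ≈ 59.7700

Integral: ∫_6^27 ln(x) dx = 57.2370.
Boundary: ½(f(6) + f(27)) = ½(1.79176 + 3.29584) = 2.54380.
Integral + boundary = 59.7808.
Correction k=1: B_{2}/2! · (f^{(1)}(27) − f^{(1)}(6)) = 1/12 · (0.0370370 − 0.166667) = -0.0108025.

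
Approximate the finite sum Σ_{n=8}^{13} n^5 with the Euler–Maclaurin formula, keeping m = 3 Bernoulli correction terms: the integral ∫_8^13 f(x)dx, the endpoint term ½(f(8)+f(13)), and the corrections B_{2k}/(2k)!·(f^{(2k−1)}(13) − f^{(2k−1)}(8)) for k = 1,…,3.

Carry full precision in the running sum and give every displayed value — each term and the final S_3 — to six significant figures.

∫_8^13 x^5 dx evaluates to 760778.
Boundary: ½(f(8) + f(13)) = ½(32768.0 + 371293) = 202030.
Running total after boundary: 962808.
Correction k=1: B_{2}/2! · (f^{(1)}(13) − f^{(1)}(8)) = 1/12 · (142805 − 20480.0) = 10193.8.
Partial sum through k=1: 973002.
Correction k=2: B_{4}/4! · (f^{(3)}(13) − f^{(3)}(8)) = −1/720 · (10140.0 − 3840.00) = -8.75000.
Partial sum through k=2: 972993.
Correction k=3: B_{6}/6! · (f^{(5)}(13) − f^{(5)}(8)) = 1/30240 · (120.000 − 120.000) = 0.00000.

S_3 ≈ 972993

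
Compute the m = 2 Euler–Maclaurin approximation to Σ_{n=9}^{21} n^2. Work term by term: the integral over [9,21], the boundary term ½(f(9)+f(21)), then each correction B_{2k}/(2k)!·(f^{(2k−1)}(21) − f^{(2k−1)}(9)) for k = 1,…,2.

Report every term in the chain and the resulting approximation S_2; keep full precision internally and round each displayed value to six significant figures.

S_2 ≈ 3107.00

Integral: ∫_9^21 x^2 dx = 2844.00.
Endpoint term: (f(9) + f(21))/2 = (81.0000 + 441.000)/2 = 261.000.
Integral + boundary = 3105.00.
k=1: B_{2}/(2)! × [f^{(1)}(21) − f^{(1)}(9)] = 1/12 × (42.0000 − 18.0000) = 2.00000.
Running total after k=1: 3107.00.
k=2: B_{4}/(4)! × [f^{(3)}(21) − f^{(3)}(9)] = −1/720 × (0.00000 − 0.00000) = 0.00000.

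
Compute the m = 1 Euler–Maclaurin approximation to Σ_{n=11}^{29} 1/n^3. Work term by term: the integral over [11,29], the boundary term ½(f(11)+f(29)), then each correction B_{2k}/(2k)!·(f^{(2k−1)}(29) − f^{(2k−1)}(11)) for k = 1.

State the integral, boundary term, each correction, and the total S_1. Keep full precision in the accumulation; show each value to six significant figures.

Integral: ∫_11^29 1/x^3 dx = 0.00353770.
½[f(11) + f(29)] = ½[0.000751315 + 4.10021e-05] = 0.000396158.
Integral + boundary = 0.00393386.
Order-1 term: 1/12 · (-4.24160e-06 − (-0.000204904)) = 1.67219e-05.

S_1 ≈ 0.00395058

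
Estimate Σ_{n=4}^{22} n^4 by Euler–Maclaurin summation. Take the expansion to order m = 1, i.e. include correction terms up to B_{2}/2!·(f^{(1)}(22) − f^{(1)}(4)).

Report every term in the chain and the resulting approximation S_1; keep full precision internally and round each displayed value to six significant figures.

∫_4^22 x^4 dx evaluates to 1.03052e+06.
Boundary: ½(f(4) + f(22)) = ½(256.000 + 234256) = 117256.
So far: 1.14778e+06.
Correction k=1: B_{2}/2! · (f^{(1)}(22) − f^{(1)}(4)) = 1/12 · (42592.0 − 256.000) = 3528.00.

S_1 ≈ 1.15131e+06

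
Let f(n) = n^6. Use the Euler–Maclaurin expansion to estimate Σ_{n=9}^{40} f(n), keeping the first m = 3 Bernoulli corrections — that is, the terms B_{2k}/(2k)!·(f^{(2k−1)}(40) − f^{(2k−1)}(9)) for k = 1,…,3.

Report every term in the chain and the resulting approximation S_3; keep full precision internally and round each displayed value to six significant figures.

Integral: ∫_9^40 x^6 dx = 2.34050e+10.
Boundary: ½(f(9) + f(40)) = ½(531441 + 4.09600e+09) = 2.04827e+09.
So far: 2.54533e+10.
Order-1 term: 1/12 · (6.14400e+08 − 354294) = 5.11705e+07.
Running total after k=1: 2.55045e+10.
Order-2 term: −1/720 · (7.68000e+06 − 87480.0) = -10545.2.
Running total after k=2: 2.55045e+10.
Order-3 term: 1/30240 · (28800.0 − 6480.00) = 0.738095.

S_3 ≈ 2.55045e+10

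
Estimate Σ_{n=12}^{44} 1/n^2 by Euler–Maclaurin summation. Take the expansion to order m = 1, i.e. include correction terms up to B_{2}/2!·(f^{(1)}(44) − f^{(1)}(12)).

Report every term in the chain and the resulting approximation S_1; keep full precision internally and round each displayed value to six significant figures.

S_1 ≈ 0.0644310

Integral: ∫_12^44 1/x^2 dx = 0.0606061.
Boundary: ½(f(12) + f(44)) = ½(0.00694444 + 0.000516529) = 0.00373049.
Integral + boundary = 0.0643365.
Correction k=1: B_{2}/2! · (f^{(1)}(44) − f^{(1)}(12)) = 1/12 · (-2.34786e-05 − (-0.00115741)) = 9.44941e-05.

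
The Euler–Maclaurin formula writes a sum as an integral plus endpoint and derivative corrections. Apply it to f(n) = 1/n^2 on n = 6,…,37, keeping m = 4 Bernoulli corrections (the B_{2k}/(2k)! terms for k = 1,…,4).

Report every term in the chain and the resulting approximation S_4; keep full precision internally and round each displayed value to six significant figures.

S_4 ≈ 0.154658

The integral term ∫_6^37 1/x^2 dx = 0.139640.
Endpoint term: (f(6) + f(37))/2 = (0.0277778 + 0.000730460)/2 = 0.0142541.
Integral + boundary = 0.153894.
Order-1 term: 1/12 · (-3.94843e-05 − (-0.00925926)) = 0.000768315.
Running total after k=1: 0.154662.
Order-2 term: −1/720 · (-3.46101e-07 − (-0.00308642)) = -4.28621e-06.
Running total after k=2: 0.154658.
Order-3 term: 1/30240 · (-7.58439e-09 − (-0.00257202)) = 8.50532e-08.
Running total after k=3: 0.154658.
Order-4 term: −1/1209600 · (-3.10245e-10 − (-0.00400091)) = -3.30763e-09.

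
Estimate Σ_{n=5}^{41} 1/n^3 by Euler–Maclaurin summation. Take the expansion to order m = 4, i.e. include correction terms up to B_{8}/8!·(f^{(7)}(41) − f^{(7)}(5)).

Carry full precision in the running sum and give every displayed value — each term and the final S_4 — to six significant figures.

S_4 ≈ 0.0241046

∫_5^41 1/x^3 dx evaluates to 0.0197026.
½[f(5) + f(41)] = ½[0.00800000 + 1.45094e-05] = 0.00400725.
So far: 0.0237098.
Order-1 term: 1/12 · (-1.06166e-06 − (-0.00480000)) = 0.000399912.
After k=1: 0.0241097.
Order-2 term: −1/720 · (-1.26313e-08 − (-0.00384000)) = -5.33332e-06.
After k=2: 0.0241044.
Order-3 term: 1/30240 · (-3.15595e-10 − (-0.00645120)) = 2.13333e-07.
After k=3: 0.0241046.
Order-4 term: −1/1209600 · (-1.35174e-11 − (-0.0185795)) = -1.53600e-08.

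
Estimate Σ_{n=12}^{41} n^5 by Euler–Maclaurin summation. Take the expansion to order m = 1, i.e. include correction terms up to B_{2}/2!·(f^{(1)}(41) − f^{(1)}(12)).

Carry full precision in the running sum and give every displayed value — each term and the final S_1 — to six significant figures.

S_1 ≈ 8.50408e+08

∫_12^41 x^5 dx evaluates to 7.91186e+08.
½[f(12) + f(41)] = ½[248832 + 1.15856e+08] = 5.80525e+07.
So far: 8.49239e+08.
Order-1 term: 1/12 · (1.41288e+07 − 103680) = 1.16876e+06.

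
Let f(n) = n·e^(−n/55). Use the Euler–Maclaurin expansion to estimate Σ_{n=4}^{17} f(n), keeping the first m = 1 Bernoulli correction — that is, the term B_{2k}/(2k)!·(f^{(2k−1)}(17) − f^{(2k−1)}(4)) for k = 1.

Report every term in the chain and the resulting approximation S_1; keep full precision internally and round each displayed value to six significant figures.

∫_4^17 x·e^(−x/55) dx evaluates to 110.286.
Endpoint term: (f(4) + f(17))/2 = (3.71942 + 12.4799)/2 = 8.09968.
Running total after boundary: 118.386.
Correction k=1: B_{2}/2! · (f^{(1)}(17) − f^{(1)}(4)) = 1/12 · (0.507206 − 0.862229) = -0.0295852.

S_1 ≈ 118.356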